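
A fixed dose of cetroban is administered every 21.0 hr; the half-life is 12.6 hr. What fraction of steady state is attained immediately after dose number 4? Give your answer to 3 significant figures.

0.990

k = ln 2 / 12.6 = 0.05501 hr⁻¹
f_n = 1 − e^(−nkτ) = 1 − e^(−4 × 0.05501 × 21.0) = 1 − e^(−4.621) = 1 − 0.009843 ≈ 0.990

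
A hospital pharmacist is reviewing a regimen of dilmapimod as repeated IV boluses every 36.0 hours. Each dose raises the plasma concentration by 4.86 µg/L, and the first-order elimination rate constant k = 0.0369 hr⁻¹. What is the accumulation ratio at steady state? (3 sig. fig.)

Fraction remaining after one interval: e^(−kτ) = e^(−0.03690 × 36.0) = 0.2649
R = 1 / (1 − 0.2649) = 1 / 0.7351 ≈ 1.36

1.36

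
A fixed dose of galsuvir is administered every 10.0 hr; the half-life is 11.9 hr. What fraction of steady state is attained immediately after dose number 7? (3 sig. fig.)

0.983

k = ln 2 / 11.9 = 0.05825 hr⁻¹
f_n = 1 − e^(−nkτ) = 1 − e^(−7 × 0.05825 × 10.0) = 1 − e^(−4.077) = 1 − 0.01695 ≈ 0.983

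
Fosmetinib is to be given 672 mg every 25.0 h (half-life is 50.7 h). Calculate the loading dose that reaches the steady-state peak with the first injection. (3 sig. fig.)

2320 mg

k = ln 2 / 50.7 = 0.01367 h⁻¹
Accumulation ratio R = 1 / (1 − e^(−kτ)) = 1 / (1 − e^(−0.01367×25.0)) = 1 / (1 − 0.7105) = 3.454
Loading dose = maintenance dose × R = 672 × 3.454 ≈ 2320 mg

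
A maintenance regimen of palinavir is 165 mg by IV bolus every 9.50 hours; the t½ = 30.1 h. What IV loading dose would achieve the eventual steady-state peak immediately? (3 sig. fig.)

k = ln 2 / 30.1 = 0.02303 h⁻¹
Accumulation ratio R = 1 / (1 − e^(−kτ)) = 1 / (1 − e^(−0.02303×9.50)) = 1 / (1 − 0.8035) = 5.089
Loading dose = maintenance dose × R = 165 × 5.089 ≈ 840 mg

840 mg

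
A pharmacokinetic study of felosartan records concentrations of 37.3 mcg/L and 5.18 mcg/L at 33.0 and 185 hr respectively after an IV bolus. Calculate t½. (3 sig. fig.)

k = ln(C₁/C₂) / (t₂ − t₁) = ln(37.3/5.18) / (185 − 33.0)
  = 1.974 / 152.0 = 0.01299 hr⁻¹
t½ = ln 2 / k = ln 2 / 0.01299 ≈ 53.4 hours

53.4 hours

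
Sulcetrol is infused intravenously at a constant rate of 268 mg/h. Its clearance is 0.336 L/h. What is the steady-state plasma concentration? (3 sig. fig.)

798 µg/mL

Css = infusion rate / CL = 268 / 0.336 ≈ 798 µg/mL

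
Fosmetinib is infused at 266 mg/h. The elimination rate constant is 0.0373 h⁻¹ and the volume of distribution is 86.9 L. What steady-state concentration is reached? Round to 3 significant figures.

CL = k · V = 0.0373 × 86.9 = 3.241 L/h
Css = rate / CL = 266 / 3.241 ≈ 82.1 mg/L

82.1 mg/L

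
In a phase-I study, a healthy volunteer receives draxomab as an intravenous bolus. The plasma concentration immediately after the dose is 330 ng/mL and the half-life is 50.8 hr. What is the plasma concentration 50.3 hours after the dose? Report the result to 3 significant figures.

166 ng/mL

k = ln 2 / 50.8 = 0.01364 hr⁻¹
50.3 hr is 0.9902 half-lives, so C = 330 × (1/2)^0.9902 = 330 × 0.5034 ≈ 166 ng/mL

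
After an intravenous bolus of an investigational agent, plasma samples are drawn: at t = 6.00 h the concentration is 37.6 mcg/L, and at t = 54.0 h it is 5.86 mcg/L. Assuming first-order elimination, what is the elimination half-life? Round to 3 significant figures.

17.9 hours

k = ln(C₁/C₂) / (t₂ − t₁) = ln(37.6/5.86) / (54.0 − 6.00)
  = 1.859 / 48.00 = 0.03873 h⁻¹
t½ = ln 2 / k = ln 2 / 0.03873 ≈ 17.9 hours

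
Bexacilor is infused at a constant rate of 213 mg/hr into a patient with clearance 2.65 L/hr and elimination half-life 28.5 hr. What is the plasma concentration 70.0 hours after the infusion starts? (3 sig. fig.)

Css = rate / CL = 213 / 2.65 = 80.38 µg/mL
k = ln 2 / 28.5 = 0.02432 hr⁻¹
C(t) = Css (1 − e^(−kt)) = 80.38 × (1 − e^(−1.702)) = 80.38 × 0.8178 ≈ 65.7 µg/mL

65.7 µg/mL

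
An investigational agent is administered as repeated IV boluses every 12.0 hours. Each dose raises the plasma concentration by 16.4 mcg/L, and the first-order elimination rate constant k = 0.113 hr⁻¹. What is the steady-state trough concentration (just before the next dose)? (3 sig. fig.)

Fraction remaining after one interval: e^(−kτ) = e^(−0.1130 × 12.0) = 0.2577
R = 1 / (1 − 0.2577) = 1.347
Css,max = 16.4 × 1.347 = 22.09 mcg/L
Css,min = Css,max × e^(−kτ) = 22.09 × 0.2577 ≈ 5.69 mcg/L

5.69 mcg/L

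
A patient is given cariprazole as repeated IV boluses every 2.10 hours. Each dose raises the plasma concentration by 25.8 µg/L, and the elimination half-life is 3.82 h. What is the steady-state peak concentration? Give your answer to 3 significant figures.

81.4 µg/L

k = ln 2 / 3.82 = 0.1815 h⁻¹
Fraction remaining after one interval: e^(−kτ) = e^(−0.1815 × 2.10) = 0.6831
R = 1 / (1 − 0.6831) = 3.156
Css,max = 25.8 × 3.156 ≈ 81.4 µg/L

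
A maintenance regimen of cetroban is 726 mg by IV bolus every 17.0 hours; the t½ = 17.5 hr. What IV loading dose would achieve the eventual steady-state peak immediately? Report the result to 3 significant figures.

k = ln 2 / 17.5 = 0.03961 hr⁻¹
Accumulation ratio R = 1 / (1 − e^(−kτ)) = 1 / (1 − e^(−0.03961×17.0)) = 1 / (1 − 0.5100) = 2.041
Loading dose = maintenance dose × R = 726 × 2.041 ≈ 1480 mg

1480 mg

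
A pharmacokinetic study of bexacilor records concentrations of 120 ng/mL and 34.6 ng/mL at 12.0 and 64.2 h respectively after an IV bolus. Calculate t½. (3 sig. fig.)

29.1 hours

k = ln(C₁/C₂) / (t₂ − t₁) = ln(120/34.6) / (64.2 − 12.0)
  = 1.244 / 52.20 = 0.02382 h⁻¹
t½ = ln 2 / k = ln 2 / 0.02382 ≈ 29.1 hours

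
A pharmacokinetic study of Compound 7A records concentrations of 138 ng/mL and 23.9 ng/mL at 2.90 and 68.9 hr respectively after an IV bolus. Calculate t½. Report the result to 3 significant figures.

k = ln(C₁/C₂) / (t₂ − t₁) = ln(138/23.9) / (68.9 − 2.90)
  = 1.753 / 66.00 = 0.02657 hr⁻¹
t½ = ln 2 / k = ln 2 / 0.02657 ≈ 26.1 hours

26.1 hours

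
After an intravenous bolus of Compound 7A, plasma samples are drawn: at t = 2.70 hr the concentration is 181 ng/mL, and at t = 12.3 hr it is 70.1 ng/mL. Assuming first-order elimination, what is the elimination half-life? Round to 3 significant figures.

k = ln(C₁/C₂) / (t₂ − t₁) = ln(181/70.1) / (12.3 − 2.70)
  = 0.9486 / 9.600 = 0.09881 hr⁻¹
t½ = ln 2 / k = ln 2 / 0.09881 ≈ 7.01 hours

7.01 hours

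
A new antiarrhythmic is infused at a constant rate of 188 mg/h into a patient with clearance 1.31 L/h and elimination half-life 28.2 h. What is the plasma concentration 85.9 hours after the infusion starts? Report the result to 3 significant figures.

126 µg/mL

Css = rate / CL = 188 / 1.31 = 143.5 µg/mL
k = ln 2 / 28.2 = 0.02458 h⁻¹
C(t) = Css (1 − e^(−kt)) = 143.5 × (1 − e^(−2.111)) = 143.5 × 0.8789 ≈ 126 µg/mL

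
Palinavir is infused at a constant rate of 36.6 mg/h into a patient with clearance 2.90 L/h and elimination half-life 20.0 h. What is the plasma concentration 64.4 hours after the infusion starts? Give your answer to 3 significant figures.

11.3 mg/L

Css = rate / CL = 36.6 / 2.90 = 12.62 mg/L
k = ln 2 / 20.0 = 0.03466 h⁻¹
C(t) = Css (1 − e^(−kt)) = 12.62 × (1 − e^(−2.232)) = 12.62 × 0.8927 ≈ 11.3 mg/L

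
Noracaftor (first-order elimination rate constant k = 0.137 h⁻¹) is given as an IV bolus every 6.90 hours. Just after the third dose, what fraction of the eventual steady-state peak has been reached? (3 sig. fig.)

f_n = 1 − e^(−nkτ) = 1 − e^(−3 × 0.1370 × 6.90) = 1 − e^(−2.836) = 1 − 0.05867 ≈ 0.941

0.941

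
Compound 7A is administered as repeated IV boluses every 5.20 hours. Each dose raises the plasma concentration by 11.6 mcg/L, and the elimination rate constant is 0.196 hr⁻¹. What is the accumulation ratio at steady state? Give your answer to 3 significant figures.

Fraction remaining after one interval: e^(−kτ) = e^(−0.1960 × 5.20) = 0.3609
R = 1 / (1 − 0.3609) = 1 / 0.6391 ≈ 1.56

1.56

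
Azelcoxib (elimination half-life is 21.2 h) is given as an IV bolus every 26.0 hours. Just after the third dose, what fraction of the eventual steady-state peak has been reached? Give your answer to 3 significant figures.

0.922

k = ln 2 / 21.2 = 0.03270 h⁻¹
f_n = 1 − e^(−nkτ) = 1 − e^(−3 × 0.03270 × 26.0) = 1 − e^(−2.550) = 1 − 0.07806 ≈ 0.922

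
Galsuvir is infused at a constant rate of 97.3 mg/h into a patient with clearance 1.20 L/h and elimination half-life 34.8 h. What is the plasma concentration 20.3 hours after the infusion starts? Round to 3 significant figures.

Css = rate / CL = 97.3 / 1.20 = 81.08 mg/L
k = ln 2 / 34.8 = 0.01992 h⁻¹
C(t) = Css (1 − e^(−kt)) = 81.08 × (1 − e^(−0.4043)) = 81.08 × 0.3326 ≈ 27.0 mg/L

27.0 mg/L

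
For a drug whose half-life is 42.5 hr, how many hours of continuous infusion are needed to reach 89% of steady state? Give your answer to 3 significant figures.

135 hours

k = ln 2 / 42.5 = 0.01631 hr⁻¹
f = 1 − e^(−kt)  ⇒  t = −ln(1 − f) / k
t = −ln(1 − 0.89) / 0.01631 = 2.207 / 0.01631 ≈ 135 hours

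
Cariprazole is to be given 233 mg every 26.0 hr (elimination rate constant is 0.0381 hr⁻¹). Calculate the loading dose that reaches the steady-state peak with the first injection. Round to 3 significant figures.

371 mg

Accumulation ratio R = 1 / (1 − e^(−kτ)) = 1 / (1 − e^(−0.03810×26.0)) = 1 / (1 − 0.3714) = 1.591
Loading dose = maintenance dose × R = 233 × 1.591 ≈ 371 mg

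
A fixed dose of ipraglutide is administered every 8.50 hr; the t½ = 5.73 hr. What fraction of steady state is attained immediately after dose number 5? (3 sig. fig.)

0.994

k = ln 2 / 5.73 = 0.1210 hr⁻¹
f_n = 1 − e^(−nkτ) = 1 − e^(−5 × 0.1210 × 8.50) = 1 − e^(−5.141) = 1 − 0.005851 ≈ 0.994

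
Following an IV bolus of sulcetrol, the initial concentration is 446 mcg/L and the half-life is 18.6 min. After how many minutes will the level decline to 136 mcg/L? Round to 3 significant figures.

31.9 minutes

k = ln 2 / 18.6 = 0.03727 min⁻¹
C(t) = C₀ e^(−kt)  ⇒  t = ln(C₀/C) / k
t = ln(446/136) / 0.03727 = 1.188 / 0.03727 ≈ 31.9 minutes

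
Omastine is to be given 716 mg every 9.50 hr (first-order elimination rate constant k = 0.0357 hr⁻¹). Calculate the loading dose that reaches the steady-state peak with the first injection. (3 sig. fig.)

2490 mg

Accumulation ratio R = 1 / (1 − e^(−kτ)) = 1 / (1 − e^(−0.03570×9.50)) = 1 / (1 − 0.7124) = 3.477
Loading dose = maintenance dose × R = 716 × 3.477 ≈ 2490 mg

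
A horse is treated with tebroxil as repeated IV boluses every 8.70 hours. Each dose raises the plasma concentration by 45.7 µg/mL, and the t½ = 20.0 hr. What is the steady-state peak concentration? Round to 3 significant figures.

k = ln 2 / 20.0 = 0.03466 hr⁻¹
Fraction remaining after one interval: e^(−kτ) = e^(−0.03466 × 8.70) = 0.7397
R = 1 / (1 − 0.7397) = 3.842
Css,max = 45.7 × 3.842 ≈ 176 µg/mL

176 µg/mL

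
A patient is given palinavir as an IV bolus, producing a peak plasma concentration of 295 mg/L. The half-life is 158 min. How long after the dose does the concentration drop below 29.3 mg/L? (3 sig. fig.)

526 minutes

k = ln 2 / 158 = 0.004387 min⁻¹
C(t) = C₀ e^(−kt)  ⇒  t = ln(C₀/C) / k
t = ln(295/29.3) / 0.004387 = 2.309 / 0.004387 ≈ 526 minutes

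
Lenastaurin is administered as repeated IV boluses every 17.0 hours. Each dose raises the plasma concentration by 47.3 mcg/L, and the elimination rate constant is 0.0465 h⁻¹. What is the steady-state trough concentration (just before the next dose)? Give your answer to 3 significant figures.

Fraction remaining after one interval: e^(−kτ) = e^(−0.04650 × 17.0) = 0.4536
R = 1 / (1 − 0.4536) = 1.830
Css,max = 47.3 × 1.830 = 86.57 mcg/L
Css,min = Css,max × e^(−kτ) = 86.57 × 0.4536 ≈ 39.3 mcg/L

39.3 mcg/L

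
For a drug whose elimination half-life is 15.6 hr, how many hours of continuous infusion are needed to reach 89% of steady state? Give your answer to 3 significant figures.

49.7 hours

k = ln 2 / 15.6 = 0.04443 hr⁻¹
f = 1 − e^(−kt)  ⇒  t = −ln(1 − f) / k
t = −ln(1 − 0.89) / 0.04443 = 2.207 / 0.04443 ≈ 49.7 hours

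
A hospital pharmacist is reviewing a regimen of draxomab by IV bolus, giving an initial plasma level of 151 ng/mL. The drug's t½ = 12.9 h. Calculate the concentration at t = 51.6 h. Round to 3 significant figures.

9.44 ng/mL

k = ln 2 / 12.9 = 0.05373 h⁻¹
C(t) = C₀ e^(−kt) = 151 × e^(−0.05373 × 51.6) = 151 × e^(−2.773) = 151 × 0.06250 ≈ 9.44 ng/mL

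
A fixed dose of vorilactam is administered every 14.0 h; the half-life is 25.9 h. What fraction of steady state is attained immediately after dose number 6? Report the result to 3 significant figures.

0.894

k = ln 2 / 25.9 = 0.02676 h⁻¹
f_n = 1 − e^(−nkτ) = 1 − e^(−6 × 0.02676 × 14.0) = 1 − e^(−2.248) = 1 − 0.1056 ≈ 0.894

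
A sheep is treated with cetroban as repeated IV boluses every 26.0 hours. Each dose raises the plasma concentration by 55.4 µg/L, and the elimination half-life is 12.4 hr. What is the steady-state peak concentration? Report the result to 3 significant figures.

72.3 µg/L

k = ln 2 / 12.4 = 0.05590 hr⁻¹
Fraction remaining after one interval: e^(−kτ) = e^(−0.05590 × 26.0) = 0.2338
R = 1 / (1 − 0.2338) = 1.305
Css,max = 55.4 × 1.305 ≈ 72.3 µg/L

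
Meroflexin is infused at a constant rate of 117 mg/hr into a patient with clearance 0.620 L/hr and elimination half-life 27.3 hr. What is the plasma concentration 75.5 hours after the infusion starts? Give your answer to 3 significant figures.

Css = rate / CL = 117 / 0.620 = 188.7 µg/mL
k = ln 2 / 27.3 = 0.02539 hr⁻¹
C(t) = Css (1 − e^(−kt)) = 188.7 × (1 − e^(−1.917)) = 188.7 × 0.8529 ≈ 161 µg/mL

161 µg/mL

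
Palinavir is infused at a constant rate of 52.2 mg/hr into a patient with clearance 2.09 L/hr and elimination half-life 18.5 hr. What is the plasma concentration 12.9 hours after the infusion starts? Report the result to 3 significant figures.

Css = rate / CL = 52.2 / 2.09 = 24.98 µg/mL
k = ln 2 / 18.5 = 0.03747 hr⁻¹
C(t) = Css (1 − e^(−kt)) = 24.98 × (1 − e^(−0.4833)) = 24.98 × 0.3833 ≈ 9.57 µg/mL

9.57 µg/mL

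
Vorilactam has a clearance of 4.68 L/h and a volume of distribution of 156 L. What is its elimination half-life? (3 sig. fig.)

k = CL / V = 4.68 / 156 = 0.03000 h⁻¹
t½ = ln 2 / k = ln 2 / 0.03000 ≈ 23.1 hours

23.1 hours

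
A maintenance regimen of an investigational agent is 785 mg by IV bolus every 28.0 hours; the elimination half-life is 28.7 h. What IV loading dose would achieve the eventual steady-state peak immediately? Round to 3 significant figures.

1600 mg

k = ln 2 / 28.7 = 0.02415 h⁻¹
Accumulation ratio R = 1 / (1 − e^(−kτ)) = 1 / (1 − e^(−0.02415×28.0)) = 1 / (1 − 0.5085) = 2.035
Loading dose = maintenance dose × R = 785 × 2.035 ≈ 1600 mg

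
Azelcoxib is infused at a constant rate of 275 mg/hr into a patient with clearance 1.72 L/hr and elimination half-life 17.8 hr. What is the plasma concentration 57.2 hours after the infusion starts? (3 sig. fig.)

Css = rate / CL = 275 / 1.72 = 159.9 mg/L
k = ln 2 / 17.8 = 0.03894 hr⁻¹
C(t) = Css (1 − e^(−kt)) = 159.9 × (1 − e^(−2.227)) = 159.9 × 0.8922 ≈ 143 mg/L

143 mg/L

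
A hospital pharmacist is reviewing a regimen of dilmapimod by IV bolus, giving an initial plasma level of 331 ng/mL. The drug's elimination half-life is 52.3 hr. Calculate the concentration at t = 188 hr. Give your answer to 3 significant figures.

27.4 ng/mL

k = ln 2 / 52.3 = 0.01325 hr⁻¹
188 hr is 3.595 half-lives, so C = 331 × (1/2)^3.595 = 331 × 0.08278 ≈ 27.4 ng/mL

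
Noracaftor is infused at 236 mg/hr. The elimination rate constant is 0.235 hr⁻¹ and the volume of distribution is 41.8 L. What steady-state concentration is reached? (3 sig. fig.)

CL = k · V = 0.235 × 41.8 = 9.823 L/hr
Css = rate / CL = 236 / 9.823 ≈ 24.0 mg/L

24.0 mg/L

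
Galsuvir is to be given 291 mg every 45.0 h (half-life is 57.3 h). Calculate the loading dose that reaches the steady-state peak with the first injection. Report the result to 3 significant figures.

693 mg

k = ln 2 / 57.3 = 0.01210 h⁻¹
Accumulation ratio R = 1 / (1 − e^(−kτ)) = 1 / (1 − e^(−0.01210×45.0)) = 1 / (1 − 0.5802) = 2.382
Loading dose = maintenance dose × R = 291 × 2.382 ≈ 693 mg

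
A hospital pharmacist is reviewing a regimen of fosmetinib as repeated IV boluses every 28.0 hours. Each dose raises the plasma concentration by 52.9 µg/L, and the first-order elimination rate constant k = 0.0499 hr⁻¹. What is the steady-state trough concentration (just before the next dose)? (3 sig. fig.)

17.4 µg/L

Fraction remaining after one interval: e^(−kτ) = e^(−0.04990 × 28.0) = 0.2473
R = 1 / (1 − 0.2473) = 1.329
Css,max = 52.9 × 1.329 = 70.28 µg/L
Css,min = Css,max × e^(−kτ) = 70.28 × 0.2473 ≈ 17.4 µg/L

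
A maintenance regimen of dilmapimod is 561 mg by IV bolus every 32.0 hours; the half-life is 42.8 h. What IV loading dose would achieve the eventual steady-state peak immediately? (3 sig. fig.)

k = ln 2 / 42.8 = 0.01620 h⁻¹
Accumulation ratio R = 1 / (1 − e^(−kτ)) = 1 / (1 − e^(−0.01620×32.0)) = 1 / (1 − 0.5956) = 2.473
Loading dose = maintenance dose × R = 561 × 2.473 ≈ 1390 mg

1390 mg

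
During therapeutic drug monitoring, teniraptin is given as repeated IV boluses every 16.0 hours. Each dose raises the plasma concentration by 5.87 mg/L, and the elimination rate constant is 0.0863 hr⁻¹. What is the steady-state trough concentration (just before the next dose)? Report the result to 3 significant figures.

1.97 mg/L

Fraction remaining after one interval: e^(−kτ) = e^(−0.08630 × 16.0) = 0.2514
R = 1 / (1 − 0.2514) = 1.336
Css,max = 5.87 × 1.336 = 7.841 mg/L
Css,min = Css,max × e^(−kτ) = 7.841 × 0.2514 ≈ 1.97 mg/L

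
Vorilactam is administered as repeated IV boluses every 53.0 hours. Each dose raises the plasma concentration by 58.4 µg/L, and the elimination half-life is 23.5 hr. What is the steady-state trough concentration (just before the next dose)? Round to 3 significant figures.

15.5 µg/L

k = ln 2 / 23.5 = 0.02950 hr⁻¹
Fraction remaining after one interval: e^(−kτ) = e^(−0.02950 × 53.0) = 0.2095
R = 1 / (1 − 0.2095) = 1.265
Css,max = 58.4 × 1.265 = 73.87 µg/L
Css,min = Css,max × e^(−kτ) = 73.87 × 0.2095 ≈ 15.5 µg/L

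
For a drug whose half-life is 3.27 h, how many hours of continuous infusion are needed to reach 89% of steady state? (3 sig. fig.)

10.4 hours

k = ln 2 / 3.27 = 0.2120 h⁻¹
f = 1 − e^(−kt)  ⇒  t = −ln(1 − f) / k
t = −ln(1 − 0.89) / 0.2120 = 2.207 / 0.2120 ≈ 10.4 hours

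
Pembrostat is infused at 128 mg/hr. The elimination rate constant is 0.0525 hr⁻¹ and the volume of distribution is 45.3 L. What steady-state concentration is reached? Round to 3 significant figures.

53.8 µg/mL

CL = k · V = 0.0525 × 45.3 = 2.378 L/hr
Css = rate / CL = 128 / 2.378 ≈ 53.8 µg/mL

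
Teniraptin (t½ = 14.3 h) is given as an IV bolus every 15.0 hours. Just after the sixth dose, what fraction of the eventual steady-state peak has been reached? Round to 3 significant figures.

0.987

k = ln 2 / 14.3 = 0.04847 h⁻¹
f_n = 1 − e^(−nkτ) = 1 − e^(−6 × 0.04847 × 15.0) = 1 − e^(−4.362) = 1 − 0.01275 ≈ 0.987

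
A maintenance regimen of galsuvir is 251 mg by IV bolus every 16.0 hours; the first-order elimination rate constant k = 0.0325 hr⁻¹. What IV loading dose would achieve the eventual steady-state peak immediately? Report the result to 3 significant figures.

619 mg

Accumulation ratio R = 1 / (1 − e^(−kτ)) = 1 / (1 − e^(−0.03250×16.0)) = 1 / (1 − 0.5945) = 2.466
Loading dose = maintenance dose × R = 251 × 2.466 ≈ 619 mg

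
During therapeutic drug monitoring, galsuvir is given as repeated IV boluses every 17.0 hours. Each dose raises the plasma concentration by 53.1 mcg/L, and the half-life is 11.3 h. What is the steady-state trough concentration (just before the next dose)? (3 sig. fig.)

k = ln 2 / 11.3 = 0.06134 h⁻¹
Fraction remaining after one interval: e^(−kτ) = e^(−0.06134 × 17.0) = 0.3525
R = 1 / (1 − 0.3525) = 1.544
Css,max = 53.1 × 1.544 = 82.00 mcg/L
Css,min = Css,max × e^(−kτ) = 82.00 × 0.3525 ≈ 28.9 mcg/L

28.9 mcg/L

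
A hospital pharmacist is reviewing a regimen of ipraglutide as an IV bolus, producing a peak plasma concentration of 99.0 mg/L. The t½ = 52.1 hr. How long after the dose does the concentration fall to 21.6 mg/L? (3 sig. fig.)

114 hours

k = ln 2 / 52.1 = 0.01330 hr⁻¹
C(t) = C₀ e^(−kt)  ⇒  t = ln(C₀/C) / k
t = ln(99.0/21.6) / 0.01330 = 1.522 / 0.01330 ≈ 114 hours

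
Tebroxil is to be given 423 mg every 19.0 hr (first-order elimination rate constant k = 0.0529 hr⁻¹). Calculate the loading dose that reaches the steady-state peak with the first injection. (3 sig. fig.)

667 mg

Accumulation ratio R = 1 / (1 − e^(−kτ)) = 1 / (1 − e^(−0.05290×19.0)) = 1 / (1 − 0.3660) = 1.577
Loading dose = maintenance dose × R = 423 × 1.577 ≈ 667 mg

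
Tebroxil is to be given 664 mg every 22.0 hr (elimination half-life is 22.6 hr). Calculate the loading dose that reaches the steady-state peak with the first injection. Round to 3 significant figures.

1350 mg

k = ln 2 / 22.6 = 0.03067 hr⁻¹
Accumulation ratio R = 1 / (1 − e^(−kτ)) = 1 / (1 − e^(−0.03067×22.0)) = 1 / (1 − 0.5093) = 2.038
Loading dose = maintenance dose × R = 664 × 2.038 ≈ 1350 mg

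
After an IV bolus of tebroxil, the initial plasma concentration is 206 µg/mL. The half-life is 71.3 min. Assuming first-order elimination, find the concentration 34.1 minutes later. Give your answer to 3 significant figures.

148 µg/mL

k = ln 2 / 71.3 = 0.009722 min⁻¹
34.1 min is 0.4783 half-lives, so C = 206 × (1/2)^0.4783 = 206 × 0.7178 ≈ 148 µg/mL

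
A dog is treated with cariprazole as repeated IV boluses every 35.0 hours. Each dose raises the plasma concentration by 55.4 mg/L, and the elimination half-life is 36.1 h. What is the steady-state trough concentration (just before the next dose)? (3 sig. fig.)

57.8 mg/L

k = ln 2 / 36.1 = 0.01920 h⁻¹
Fraction remaining after one interval: e^(−kτ) = e^(−0.01920 × 35.0) = 0.5107
R = 1 / (1 − 0.5107) = 2.044
Css,max = 55.4 × 2.044 = 113.2 mg/L
Css,min = Css,max × e^(−kτ) = 113.2 × 0.5107 ≈ 57.8 mg/L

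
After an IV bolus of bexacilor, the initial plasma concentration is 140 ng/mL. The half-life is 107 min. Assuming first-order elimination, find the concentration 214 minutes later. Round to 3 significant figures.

35.0 ng/mL

k = ln 2 / 107 = 0.006478 min⁻¹
214 min is 2.000 half-lives, so C = 140 × (1/2)^2.000 = 140 × 0.2500 ≈ 35.0 ng/mL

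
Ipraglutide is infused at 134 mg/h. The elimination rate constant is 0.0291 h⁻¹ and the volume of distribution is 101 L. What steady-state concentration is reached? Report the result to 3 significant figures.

45.6 µg/mL

CL = k · V = 0.0291 × 101 = 2.939 L/h
Css = rate / CL = 134 / 2.939 ≈ 45.6 µg/mL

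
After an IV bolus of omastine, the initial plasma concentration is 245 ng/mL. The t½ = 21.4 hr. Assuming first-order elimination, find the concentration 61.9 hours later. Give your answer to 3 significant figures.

33.0 ng/mL

k = ln 2 / 21.4 = 0.03239 hr⁻¹
C(t) = C₀ e^(−kt) = 245 × e^(−0.03239 × 61.9) = 245 × e^(−2.005) = 245 × 0.1347 ≈ 33.0 ng/mL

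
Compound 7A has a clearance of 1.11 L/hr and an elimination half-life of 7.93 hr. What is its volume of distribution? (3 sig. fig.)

12.7 L

k = ln 2 / t½ = ln 2 / 7.93 = 0.08741 hr⁻¹
V = CL / k = 1.11 / 0.08741 ≈ 12.7 L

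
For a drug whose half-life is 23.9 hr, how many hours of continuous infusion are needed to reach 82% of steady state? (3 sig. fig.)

k = ln 2 / 23.9 = 0.02900 hr⁻¹
f = 1 − e^(−kt)  ⇒  t = −ln(1 − f) / k
t = −ln(1 − 0.82) / 0.02900 = 1.715 / 0.02900 ≈ 59.1 hours

59.1 hours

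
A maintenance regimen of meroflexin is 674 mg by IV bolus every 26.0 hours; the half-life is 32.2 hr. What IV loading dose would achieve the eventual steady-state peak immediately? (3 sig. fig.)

k = ln 2 / 32.2 = 0.02153 hr⁻¹
Accumulation ratio R = 1 / (1 − e^(−kτ)) = 1 / (1 − e^(−0.02153×26.0)) = 1 / (1 − 0.5714) = 2.333
Loading dose = maintenance dose × R = 674 × 2.333 ≈ 1570 mg

1570 mg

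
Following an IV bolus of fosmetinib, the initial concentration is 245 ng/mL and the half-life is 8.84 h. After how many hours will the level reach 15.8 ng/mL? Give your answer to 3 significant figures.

35.0 hours

k = ln 2 / 8.84 = 0.07841 h⁻¹
C(t) = C₀ e^(−kt)  ⇒  t = ln(C₀/C) / k
t = ln(245/15.8) / 0.07841 = 2.741 / 0.07841 ≈ 35.0 hours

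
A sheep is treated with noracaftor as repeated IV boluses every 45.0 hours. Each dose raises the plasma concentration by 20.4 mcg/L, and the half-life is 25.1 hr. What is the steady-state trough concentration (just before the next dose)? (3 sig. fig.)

8.28 mcg/L

k = ln 2 / 25.1 = 0.02762 hr⁻¹
Fraction remaining after one interval: e^(−kτ) = e^(−0.02762 × 45.0) = 0.2886
R = 1 / (1 − 0.2886) = 1.406
Css,max = 20.4 × 1.406 = 28.68 mcg/L
Css,min = Css,max × e^(−kτ) = 28.68 × 0.2886 ≈ 8.28 mcg/L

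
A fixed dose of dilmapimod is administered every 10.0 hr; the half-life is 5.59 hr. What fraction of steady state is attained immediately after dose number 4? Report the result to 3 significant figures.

k = ln 2 / 5.59 = 0.1240 hr⁻¹
f_n = 1 − e^(−nkτ) = 1 − e^(−4 × 0.1240 × 10.0) = 1 − e^(−4.960) = 1 − 0.007014 ≈ 0.993

0.993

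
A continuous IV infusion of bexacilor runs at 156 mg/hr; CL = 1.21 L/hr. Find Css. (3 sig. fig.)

129 mg/L

Css = infusion rate / CL = 156 / 1.21 ≈ 129 mg/L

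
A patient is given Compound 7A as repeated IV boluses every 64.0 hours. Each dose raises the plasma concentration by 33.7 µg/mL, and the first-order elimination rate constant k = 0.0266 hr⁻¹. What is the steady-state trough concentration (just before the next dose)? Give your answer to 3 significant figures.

7.51 µg/mL

Fraction remaining after one interval: e^(−kτ) = e^(−0.02660 × 64.0) = 0.1822
R = 1 / (1 − 0.1822) = 1.223
Css,max = 33.7 × 1.223 = 41.21 µg/mL
Css,min = Css,max × e^(−kτ) = 41.21 × 0.1822 ≈ 7.51 µg/mL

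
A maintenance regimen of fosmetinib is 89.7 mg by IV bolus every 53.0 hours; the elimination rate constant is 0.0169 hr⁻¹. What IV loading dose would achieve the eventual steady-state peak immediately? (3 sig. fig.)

Accumulation ratio R = 1 / (1 − e^(−kτ)) = 1 / (1 − e^(−0.01690×53.0)) = 1 / (1 − 0.4083) = 1.690
Loading dose = maintenance dose × R = 89.7 × 1.690 ≈ 152 mg

152 mg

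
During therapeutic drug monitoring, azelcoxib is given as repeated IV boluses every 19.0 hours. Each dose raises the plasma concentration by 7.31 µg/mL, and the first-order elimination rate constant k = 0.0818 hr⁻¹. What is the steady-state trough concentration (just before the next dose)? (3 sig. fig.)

Fraction remaining after one interval: e^(−kτ) = e^(−0.08180 × 19.0) = 0.2114
R = 1 / (1 − 0.2114) = 1.268
Css,max = 7.31 × 1.268 = 9.269 µg/mL
Css,min = Css,max × e^(−kτ) = 9.269 × 0.2114 ≈ 1.96 µg/mL

1.96 µg/mL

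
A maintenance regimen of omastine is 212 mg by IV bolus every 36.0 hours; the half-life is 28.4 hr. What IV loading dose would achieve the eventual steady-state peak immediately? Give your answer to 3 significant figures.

k = ln 2 / 28.4 = 0.02441 hr⁻¹
Accumulation ratio R = 1 / (1 − e^(−kτ)) = 1 / (1 − e^(−0.02441×36.0)) = 1 / (1 − 0.4153) = 1.710
Loading dose = maintenance dose × R = 212 × 1.710 ≈ 363 mg

363 mg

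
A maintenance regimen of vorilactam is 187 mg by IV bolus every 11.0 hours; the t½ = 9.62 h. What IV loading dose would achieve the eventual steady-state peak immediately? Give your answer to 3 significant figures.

k = ln 2 / 9.62 = 0.07205 h⁻¹
Accumulation ratio R = 1 / (1 − e^(−kτ)) = 1 / (1 − e^(−0.07205×11.0)) = 1 / (1 − 0.4527) = 1.827
Loading dose = maintenance dose × R = 187 × 1.827 ≈ 342 mg

342 mg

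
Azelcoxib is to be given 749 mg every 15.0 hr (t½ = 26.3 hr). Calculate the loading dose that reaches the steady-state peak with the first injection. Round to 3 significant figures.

2290 mg

k = ln 2 / 26.3 = 0.02636 hr⁻¹
Accumulation ratio R = 1 / (1 − e^(−kτ)) = 1 / (1 − e^(−0.02636×15.0)) = 1 / (1 − 0.6735) = 3.062
Loading dose = maintenance dose × R = 749 × 3.062 ≈ 2290 mg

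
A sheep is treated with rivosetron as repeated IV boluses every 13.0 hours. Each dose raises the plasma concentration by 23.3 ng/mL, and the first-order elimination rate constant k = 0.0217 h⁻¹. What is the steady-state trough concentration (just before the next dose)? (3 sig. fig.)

Fraction remaining after one interval: e^(−kτ) = e^(−0.02170 × 13.0) = 0.7542
R = 1 / (1 − 0.7542) = 4.068
Css,max = 23.3 × 4.068 = 94.79 ng/mL
Css,min = Css,max × e^(−kτ) = 94.79 × 0.7542 ≈ 71.5 ng/mL

71.5 ng/mL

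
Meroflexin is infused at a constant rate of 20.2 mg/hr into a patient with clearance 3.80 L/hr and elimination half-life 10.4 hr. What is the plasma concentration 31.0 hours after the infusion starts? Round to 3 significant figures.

4.64 µg/mL

Css = rate / CL = 20.2 / 3.80 = 5.316 µg/mL
k = ln 2 / 10.4 = 0.06665 hr⁻¹
C(t) = Css (1 − e^(−kt)) = 5.316 × (1 − e^(−2.066)) = 5.316 × 0.8733 ≈ 4.64 µg/mL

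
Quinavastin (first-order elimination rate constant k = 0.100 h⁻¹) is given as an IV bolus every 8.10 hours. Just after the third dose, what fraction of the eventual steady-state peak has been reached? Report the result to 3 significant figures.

0.912

f_n = 1 − e^(−nkτ) = 1 − e^(−3 × 0.1000 × 8.10) = 1 − e^(−2.430) = 1 − 0.08804 ≈ 0.912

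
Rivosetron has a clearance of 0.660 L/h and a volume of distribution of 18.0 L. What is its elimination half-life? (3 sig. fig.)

k = CL / V = 0.660 / 18.0 = 0.03667 h⁻¹
t½ = ln 2 / k = ln 2 / 0.03667 ≈ 18.9 hours

18.9 hours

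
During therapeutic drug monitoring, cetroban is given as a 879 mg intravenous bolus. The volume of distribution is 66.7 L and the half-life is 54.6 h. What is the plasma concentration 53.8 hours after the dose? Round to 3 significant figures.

C₀ = dose / V = 879 / 66.7 = 13.18 mg/L
k = ln 2 / 54.6 = 0.01270 h⁻¹
C(t) = C₀ e^(−kt) = 13.18 × e^(−0.01270 × 53.8) = 13.18 × e^(−0.6830) = 13.18 × 0.5051 ≈ 6.66 mg/L

6.66 mg/L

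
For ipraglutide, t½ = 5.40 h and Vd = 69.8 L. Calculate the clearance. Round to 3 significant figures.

k = ln 2 / t½ = ln 2 / 5.40 = 0.1284 h⁻¹
CL = k · V = 0.1284 × 69.8 ≈ 8.96 L/h

8.96 L/h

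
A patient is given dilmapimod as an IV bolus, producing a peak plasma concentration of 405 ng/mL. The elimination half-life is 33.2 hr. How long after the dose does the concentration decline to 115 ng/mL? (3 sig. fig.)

k = ln 2 / 33.2 = 0.02088 hr⁻¹
C(t) = C₀ e^(−kt)  ⇒  t = ln(C₀/C) / k
t = ln(405/115) / 0.02088 = 1.259 / 0.02088 ≈ 60.3 hours

60.3 hours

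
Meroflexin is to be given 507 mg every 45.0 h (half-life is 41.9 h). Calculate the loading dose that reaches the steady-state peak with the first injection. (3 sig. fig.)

k = ln 2 / 41.9 = 0.01654 h⁻¹
Accumulation ratio R = 1 / (1 − e^(−kτ)) = 1 / (1 − e^(−0.01654×45.0)) = 1 / (1 − 0.4750) = 1.905
Loading dose = maintenance dose × R = 507 × 1.905 ≈ 966 mg

966 mg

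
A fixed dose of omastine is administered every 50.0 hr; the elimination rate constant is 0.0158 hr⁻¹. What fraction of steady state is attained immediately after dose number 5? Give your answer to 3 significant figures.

f_n = 1 − e^(−nkτ) = 1 − e^(−5 × 0.01580 × 50.0) = 1 − e^(−3.950) = 1 − 0.01925 ≈ 0.981

0.981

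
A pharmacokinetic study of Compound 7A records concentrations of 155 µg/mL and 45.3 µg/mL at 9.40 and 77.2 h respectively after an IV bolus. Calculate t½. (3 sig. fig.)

38.2 hours

k = ln(C₁/C₂) / (t₂ − t₁) = ln(155/45.3) / (77.2 − 9.40)
  = 1.230 / 67.80 = 0.01814 h⁻¹
t½ = ln 2 / k = ln 2 / 0.01814 ≈ 38.2 hours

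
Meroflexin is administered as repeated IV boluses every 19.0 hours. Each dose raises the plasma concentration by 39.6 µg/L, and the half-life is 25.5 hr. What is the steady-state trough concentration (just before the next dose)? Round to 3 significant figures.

k = ln 2 / 25.5 = 0.02718 hr⁻¹
Fraction remaining after one interval: e^(−kτ) = e^(−0.02718 × 19.0) = 0.5966
R = 1 / (1 − 0.5966) = 2.479
Css,max = 39.6 × 2.479 = 98.17 µg/L
Css,min = Css,max × e^(−kτ) = 98.17 × 0.5966 ≈ 58.6 µg/L

58.6 µg/L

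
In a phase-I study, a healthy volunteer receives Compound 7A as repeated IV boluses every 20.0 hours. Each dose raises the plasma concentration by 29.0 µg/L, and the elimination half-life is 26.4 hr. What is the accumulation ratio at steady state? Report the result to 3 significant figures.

k = ln 2 / 26.4 = 0.02626 hr⁻¹
Fraction remaining after one interval: e^(−kτ) = e^(−0.02626 × 20.0) = 0.5915
R = 1 / (1 − 0.5915) = 1 / 0.4085 ≈ 2.45

2.45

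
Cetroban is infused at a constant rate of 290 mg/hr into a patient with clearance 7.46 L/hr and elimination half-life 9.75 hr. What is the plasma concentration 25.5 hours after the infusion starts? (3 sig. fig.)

32.5 µg/mL

Css = rate / CL = 290 / 7.46 = 38.87 µg/mL
k = ln 2 / 9.75 = 0.07109 hr⁻¹
C(t) = Css (1 − e^(−kt)) = 38.87 × (1 − e^(−1.813)) = 38.87 × 0.8368 ≈ 32.5 µg/mL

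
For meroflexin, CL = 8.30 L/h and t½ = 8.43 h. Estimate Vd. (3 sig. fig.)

101 L

k = ln 2 / t½ = ln 2 / 8.43 = 0.08222 h⁻¹
V = CL / k = 8.30 / 0.08222 ≈ 101 L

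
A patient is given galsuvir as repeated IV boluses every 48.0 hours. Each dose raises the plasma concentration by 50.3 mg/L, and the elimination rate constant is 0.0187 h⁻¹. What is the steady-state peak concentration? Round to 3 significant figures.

Fraction remaining after one interval: e^(−kτ) = e^(−0.01870 × 48.0) = 0.4075
R = 1 / (1 − 0.4075) = 1.688
Css,max = 50.3 × 1.688 ≈ 84.9 mg/L

84.9 mg/L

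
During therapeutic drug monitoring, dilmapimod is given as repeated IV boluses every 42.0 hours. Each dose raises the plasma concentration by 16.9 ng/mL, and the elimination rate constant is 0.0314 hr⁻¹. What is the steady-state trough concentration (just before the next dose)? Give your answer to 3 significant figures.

Fraction remaining after one interval: e^(−kτ) = e^(−0.03140 × 42.0) = 0.2675
R = 1 / (1 − 0.2675) = 1.365
Css,max = 16.9 × 1.365 = 23.07 ng/mL
Css,min = Css,max × e^(−kτ) = 23.07 × 0.2675 ≈ 6.17 ng/mL

6.17 ng/mL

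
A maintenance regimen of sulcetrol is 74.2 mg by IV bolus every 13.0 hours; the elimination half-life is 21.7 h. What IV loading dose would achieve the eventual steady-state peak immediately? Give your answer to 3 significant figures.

k = ln 2 / 21.7 = 0.03194 h⁻¹
Accumulation ratio R = 1 / (1 − e^(−kτ)) = 1 / (1 − e^(−0.03194×13.0)) = 1 / (1 − 0.6602) = 2.943
Loading dose = maintenance dose × R = 74.2 × 2.943 ≈ 218 mg

218 mg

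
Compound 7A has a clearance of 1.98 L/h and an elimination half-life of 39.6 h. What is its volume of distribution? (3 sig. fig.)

k = ln 2 / t½ = ln 2 / 39.6 = 0.01750 h⁻¹
V = CL / k = 1.98 / 0.01750 ≈ 113 L

113 L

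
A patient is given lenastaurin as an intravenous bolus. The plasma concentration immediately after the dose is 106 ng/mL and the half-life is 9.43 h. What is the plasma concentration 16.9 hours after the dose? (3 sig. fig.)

30.6 ng/mL

k = ln 2 / 9.43 = 0.07350 h⁻¹
C(t) = C₀ e^(−kt) = 106 × e^(−0.07350 × 16.9) = 106 × e^(−1.242) = 106 × 0.2887 ≈ 30.6 ng/mL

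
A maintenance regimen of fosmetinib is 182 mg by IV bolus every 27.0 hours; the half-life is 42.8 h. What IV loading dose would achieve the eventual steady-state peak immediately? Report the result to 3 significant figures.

k = ln 2 / 42.8 = 0.01620 h⁻¹
Accumulation ratio R = 1 / (1 − e^(−kτ)) = 1 / (1 − e^(−0.01620×27.0)) = 1 / (1 − 0.6458) = 2.823
Loading dose = maintenance dose × R = 182 × 2.823 ≈ 514 mg

514 mg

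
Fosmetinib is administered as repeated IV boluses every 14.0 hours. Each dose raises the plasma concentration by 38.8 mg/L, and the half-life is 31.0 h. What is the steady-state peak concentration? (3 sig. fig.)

k = ln 2 / 31.0 = 0.02236 h⁻¹
Fraction remaining after one interval: e^(−kτ) = e^(−0.02236 × 14.0) = 0.7312
R = 1 / (1 − 0.7312) = 3.721
Css,max = 38.8 × 3.721 ≈ 144 mg/L

144 mg/L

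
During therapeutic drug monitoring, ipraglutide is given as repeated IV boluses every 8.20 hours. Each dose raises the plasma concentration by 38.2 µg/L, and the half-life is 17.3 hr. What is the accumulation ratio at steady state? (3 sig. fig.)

3.57

k = ln 2 / 17.3 = 0.04007 hr⁻¹
Fraction remaining after one interval: e^(−kτ) = e^(−0.04007 × 8.20) = 0.7200
R = 1 / (1 − 0.7200) = 1 / 0.2800 ≈ 3.57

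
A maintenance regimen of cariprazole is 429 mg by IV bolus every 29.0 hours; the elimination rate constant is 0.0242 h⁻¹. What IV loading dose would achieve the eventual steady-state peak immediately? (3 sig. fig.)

851 mg

Accumulation ratio R = 1 / (1 − e^(−kτ)) = 1 / (1 − e^(−0.02420×29.0)) = 1 / (1 − 0.4957) = 1.983
Loading dose = maintenance dose × R = 429 × 1.983 ≈ 851 mg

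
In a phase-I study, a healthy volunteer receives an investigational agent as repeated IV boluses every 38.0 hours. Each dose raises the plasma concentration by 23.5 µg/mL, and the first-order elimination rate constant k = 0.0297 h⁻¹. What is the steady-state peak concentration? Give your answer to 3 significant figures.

34.7 µg/mL

Fraction remaining after one interval: e^(−kτ) = e^(−0.02970 × 38.0) = 0.3235
R = 1 / (1 − 0.3235) = 1.478
Css,max = 23.5 × 1.478 ≈ 34.7 µg/mL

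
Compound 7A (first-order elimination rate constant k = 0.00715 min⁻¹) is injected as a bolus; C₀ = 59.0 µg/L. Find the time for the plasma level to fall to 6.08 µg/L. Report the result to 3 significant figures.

318 minutes

C(t) = C₀ e^(−kt)  ⇒  t = ln(C₀/C) / k
t = ln(59.0/6.08) / 0.007150 = 2.273 / 0.007150 ≈ 318 minutes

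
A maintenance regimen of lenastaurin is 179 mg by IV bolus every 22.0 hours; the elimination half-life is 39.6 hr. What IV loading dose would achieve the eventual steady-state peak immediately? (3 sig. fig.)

k = ln 2 / 39.6 = 0.01750 hr⁻¹
Accumulation ratio R = 1 / (1 − e^(−kτ)) = 1 / (1 − e^(−0.01750×22.0)) = 1 / (1 − 0.6804) = 3.129
Loading dose = maintenance dose × R = 179 × 3.129 ≈ 560 mg

560 mg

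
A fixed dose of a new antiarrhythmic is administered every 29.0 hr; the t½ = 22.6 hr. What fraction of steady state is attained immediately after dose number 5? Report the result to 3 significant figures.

0.988

k = ln 2 / 22.6 = 0.03067 hr⁻¹
f_n = 1 − e^(−nkτ) = 1 − e^(−5 × 0.03067 × 29.0) = 1 − e^(−4.447) = 1 − 0.01171 ≈ 0.988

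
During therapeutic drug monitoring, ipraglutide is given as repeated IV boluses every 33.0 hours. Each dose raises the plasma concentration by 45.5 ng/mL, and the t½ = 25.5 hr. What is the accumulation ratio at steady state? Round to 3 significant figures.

1.69

k = ln 2 / 25.5 = 0.02718 hr⁻¹
Fraction remaining after one interval: e^(−kτ) = e^(−0.02718 × 33.0) = 0.4078
R = 1 / (1 − 0.4078) = 1 / 0.5922 ≈ 1.69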